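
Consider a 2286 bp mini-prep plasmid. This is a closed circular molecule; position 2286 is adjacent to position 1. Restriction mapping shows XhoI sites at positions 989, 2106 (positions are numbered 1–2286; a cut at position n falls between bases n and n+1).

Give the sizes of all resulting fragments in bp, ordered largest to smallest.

1169, 1117 bp

Circular molecule, 2 cuts → 2 fragments:
  2106 − 989 = 1117 bp
  wrap: 2286 − 2106 + 989 = 1169 bp
Sorted largest to smallest: 1169, 1117 bp.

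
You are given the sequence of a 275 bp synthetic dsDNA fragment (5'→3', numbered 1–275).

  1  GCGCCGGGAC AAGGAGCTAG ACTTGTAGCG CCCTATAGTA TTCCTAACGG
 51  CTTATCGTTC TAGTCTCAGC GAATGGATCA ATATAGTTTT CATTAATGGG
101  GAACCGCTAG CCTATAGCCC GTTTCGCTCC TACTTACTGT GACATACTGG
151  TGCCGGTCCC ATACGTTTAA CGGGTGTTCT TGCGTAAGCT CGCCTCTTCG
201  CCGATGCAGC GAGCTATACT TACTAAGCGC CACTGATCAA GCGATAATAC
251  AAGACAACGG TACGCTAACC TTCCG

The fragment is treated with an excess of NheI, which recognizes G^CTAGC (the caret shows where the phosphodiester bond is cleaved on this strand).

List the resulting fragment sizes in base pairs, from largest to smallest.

169, 106 bp

The NheI site (GCTAGC) starts at position 106.
NheI cuts after the first base of each site, so after position 106.
Linear molecule, 1 cut → 2 fragments:
  1–106 → 106 bp
  107–275 → 169 bp
Sorted largest to smallest: 169, 106 bp.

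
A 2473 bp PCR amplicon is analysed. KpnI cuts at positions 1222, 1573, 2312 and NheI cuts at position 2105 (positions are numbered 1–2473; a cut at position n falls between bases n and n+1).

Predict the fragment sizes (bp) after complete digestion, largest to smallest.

1222, 532, 351, 207, 161 bp

Combined cut positions (sorted): 1222, 1573, 2105, 2312.
Linear molecule, 4 cuts → 5 fragments:
  1222 − 0 = 1222 bp
  1573 − 1222 = 351 bp
  2105 − 1573 = 532 bp
  2312 − 2105 = 207 bp
  2473 − 2312 = 161 bp
Sorted largest to smallest: 1222, 532, 351, 207, 161 bp.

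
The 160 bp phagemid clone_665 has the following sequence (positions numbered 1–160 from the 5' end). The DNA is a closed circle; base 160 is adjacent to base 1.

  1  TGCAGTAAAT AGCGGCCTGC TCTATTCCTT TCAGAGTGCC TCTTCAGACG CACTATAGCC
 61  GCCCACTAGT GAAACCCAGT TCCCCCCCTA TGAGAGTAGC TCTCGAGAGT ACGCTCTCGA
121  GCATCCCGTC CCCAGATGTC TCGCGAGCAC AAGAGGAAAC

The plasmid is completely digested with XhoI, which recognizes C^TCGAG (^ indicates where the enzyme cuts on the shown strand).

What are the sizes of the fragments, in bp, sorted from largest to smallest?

XhoI sites (CTCGAG) start at positions 102, 116.
XhoI cuts after the first base of each site, so after positions 102, 116.
Circular molecule, 2 cuts → 2 fragments:
  103–116 → 14 bp
  117–160 then 1–102 → 44 + 102 = 146 bp
Sorted largest to smallest: 146, 14 bp.

146, 14 bp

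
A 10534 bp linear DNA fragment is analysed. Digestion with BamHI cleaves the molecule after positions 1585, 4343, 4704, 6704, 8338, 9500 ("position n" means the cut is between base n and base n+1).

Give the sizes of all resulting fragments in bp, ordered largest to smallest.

2758, 2000, 1634, 1585, 1162, 1034, 361 bp

Linear molecule, 6 cuts → 7 fragments:
  1585 − 0 = 1585 bp
  4343 − 1585 = 2758 bp
  4704 − 4343 = 361 bp
  6704 − 4704 = 2000 bp
  8338 − 6704 = 1634 bp
  9500 − 8338 = 1162 bp
  10534 − 9500 = 1034 bp
Sorted largest to smallest: 2758, 2000, 1634, 1585, 1162, 1034, 361 bp.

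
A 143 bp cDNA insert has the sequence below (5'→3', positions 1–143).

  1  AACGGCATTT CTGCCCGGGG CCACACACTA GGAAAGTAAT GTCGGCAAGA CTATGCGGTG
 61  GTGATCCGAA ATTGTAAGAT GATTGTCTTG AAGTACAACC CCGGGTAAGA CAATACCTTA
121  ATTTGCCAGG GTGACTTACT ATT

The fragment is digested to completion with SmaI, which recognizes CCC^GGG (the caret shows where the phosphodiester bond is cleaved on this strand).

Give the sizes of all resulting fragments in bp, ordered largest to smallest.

SmaI sites (CCCGGG) start at positions 14, 100.
SmaI cuts after base 3 of each site, so after positions 16, 102.
Linear molecule, 2 cuts → 3 fragments:
  1–16 → 16 bp
  17–102 → 86 bp
  103–143 → 41 bp
Sorted largest to smallest: 86, 41, 16 bp.

86, 41, 16 bp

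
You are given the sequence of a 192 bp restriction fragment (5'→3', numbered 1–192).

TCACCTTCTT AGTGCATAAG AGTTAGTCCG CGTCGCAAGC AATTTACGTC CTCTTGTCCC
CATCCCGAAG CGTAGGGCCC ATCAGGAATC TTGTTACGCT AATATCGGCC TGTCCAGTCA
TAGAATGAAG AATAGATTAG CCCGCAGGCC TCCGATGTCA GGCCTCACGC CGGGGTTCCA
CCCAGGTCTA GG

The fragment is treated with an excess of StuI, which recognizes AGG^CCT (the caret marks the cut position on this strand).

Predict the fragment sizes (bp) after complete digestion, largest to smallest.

148, 30, 14 bp

StuI sites (AGGCCT) start at positions 146, 160.
StuI cuts after base 3 of each site, so after positions 148, 162.
Linear molecule, 2 cuts → 3 fragments:
  1–148 → 148 bp
  149–162 → 14 bp
  163–192 → 30 bp
Sorted largest to smallest: 148, 30, 14 bp.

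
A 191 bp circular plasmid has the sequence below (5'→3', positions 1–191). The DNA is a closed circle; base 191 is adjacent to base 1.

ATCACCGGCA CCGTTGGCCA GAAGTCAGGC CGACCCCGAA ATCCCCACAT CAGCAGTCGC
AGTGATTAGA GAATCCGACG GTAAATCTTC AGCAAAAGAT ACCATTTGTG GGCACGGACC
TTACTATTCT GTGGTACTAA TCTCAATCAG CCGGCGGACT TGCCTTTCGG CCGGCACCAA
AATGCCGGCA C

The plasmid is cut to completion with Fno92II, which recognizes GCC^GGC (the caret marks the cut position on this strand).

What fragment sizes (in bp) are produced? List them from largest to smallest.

157, 20, 14 bp

Fno92II sites (GCCGGC) start at positions 150, 170, 184.
Fno92II cuts after base 3 of each site, so after positions 152, 172, 186.
Circular molecule, 3 cuts → 3 fragments:
  153–172 → 20 bp
  173–186 → 14 bp
  187–191 then 1–152 → 5 + 152 = 157 bp
Sorted largest to smallest: 157, 20, 14 bp.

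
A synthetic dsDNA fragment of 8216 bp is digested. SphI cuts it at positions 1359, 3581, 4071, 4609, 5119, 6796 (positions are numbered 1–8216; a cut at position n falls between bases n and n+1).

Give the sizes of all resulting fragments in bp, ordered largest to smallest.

Linear molecule, 6 cuts → 7 fragments:
  1359 − 0 = 1359 bp
  3581 − 1359 = 2222 bp
  4071 − 3581 = 490 bp
  4609 − 4071 = 538 bp
  5119 − 4609 = 510 bp
  6796 − 5119 = 1677 bp
  8216 − 6796 = 1420 bp
Sorted largest to smallest: 2222, 1677, 1420, 1359, 538, 510, 490 bp.

2222, 1677, 1420, 1359, 538, 510, 490 bp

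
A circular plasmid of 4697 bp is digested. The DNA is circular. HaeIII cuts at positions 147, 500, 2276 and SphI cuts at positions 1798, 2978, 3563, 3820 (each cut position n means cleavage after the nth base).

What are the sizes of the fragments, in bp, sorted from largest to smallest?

Combined cut positions (sorted): 147, 500, 1798, 2276, 2978, 3563, 3820.
Circular molecule, 7 cuts → 7 fragments:
  500 − 147 = 353 bp
  1798 − 500 = 1298 bp
  2276 − 1798 = 478 bp
  2978 − 2276 = 702 bp
  3563 − 2978 = 585 bp
  3820 − 3563 = 257 bp
  wrap: 4697 − 3820 + 147 = 1024 bp
Sorted largest to smallest: 1298, 1024, 702, 585, 478, 353, 257 bp.

1298, 1024, 702, 585, 478, 353, 257 bp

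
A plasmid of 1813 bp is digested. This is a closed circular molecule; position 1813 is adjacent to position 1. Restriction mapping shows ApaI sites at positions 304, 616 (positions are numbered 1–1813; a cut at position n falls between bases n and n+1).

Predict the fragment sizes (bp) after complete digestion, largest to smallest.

1501, 312 bp

Circular molecule, 2 cuts → 2 fragments:
  616 − 304 = 312 bp
  wrap: 1813 − 616 + 304 = 1501 bp
Sorted largest to smallest: 1501, 312 bp.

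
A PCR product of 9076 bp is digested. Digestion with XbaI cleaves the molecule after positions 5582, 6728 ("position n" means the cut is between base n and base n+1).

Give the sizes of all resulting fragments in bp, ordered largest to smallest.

5582, 2348, 1146 bp

Linear molecule, 2 cuts → 3 fragments:
  5582 − 0 = 5582 bp
  6728 − 5582 = 1146 bp
  9076 − 6728 = 2348 bp
Sorted largest to smallest: 5582, 2348, 1146 bp.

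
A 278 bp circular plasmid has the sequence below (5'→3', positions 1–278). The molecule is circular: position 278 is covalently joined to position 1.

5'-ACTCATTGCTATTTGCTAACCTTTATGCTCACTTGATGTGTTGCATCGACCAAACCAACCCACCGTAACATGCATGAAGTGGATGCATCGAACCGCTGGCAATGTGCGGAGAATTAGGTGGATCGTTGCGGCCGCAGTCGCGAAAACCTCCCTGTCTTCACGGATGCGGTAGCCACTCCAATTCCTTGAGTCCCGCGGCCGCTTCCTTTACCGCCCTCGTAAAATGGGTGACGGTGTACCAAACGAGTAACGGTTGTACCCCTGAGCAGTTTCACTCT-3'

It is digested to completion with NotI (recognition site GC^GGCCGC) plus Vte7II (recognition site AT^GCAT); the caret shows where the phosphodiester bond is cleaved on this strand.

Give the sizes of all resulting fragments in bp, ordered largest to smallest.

153, 67, 45, 13 bp

NotI sites (GCGGCCGC) start at positions 128, 195.
NotI cuts after base 2 of each site, so after positions 129, 196.
Vte7II sites (ATGCAT) start at positions 70, 83.
Vte7II cuts after base 2 of each site, so after positions 71, 84.
Combined cut positions: 71, 84, 129, 196.
Circular molecule, 4 cuts → 4 fragments:
  72–84 → 13 bp
  85–129 → 45 bp
  130–196 → 67 bp
  197–278 then 1–71 → 82 + 71 = 153 bp
Sorted largest to smallest: 153, 67, 45, 13 bp.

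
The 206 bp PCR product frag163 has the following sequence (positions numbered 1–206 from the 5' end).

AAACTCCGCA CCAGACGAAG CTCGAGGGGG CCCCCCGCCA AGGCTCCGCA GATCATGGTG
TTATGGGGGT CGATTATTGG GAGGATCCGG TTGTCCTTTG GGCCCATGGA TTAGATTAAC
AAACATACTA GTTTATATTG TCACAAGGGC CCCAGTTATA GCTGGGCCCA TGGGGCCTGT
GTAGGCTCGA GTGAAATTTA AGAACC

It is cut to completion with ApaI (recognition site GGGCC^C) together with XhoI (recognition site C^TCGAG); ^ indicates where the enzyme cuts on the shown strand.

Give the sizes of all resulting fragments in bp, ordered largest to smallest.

ApaI sites (GGGCCC) start at positions 28, 100, 147, 164.
ApaI cuts after base 5 of each site (before the last base), so after positions 32, 104, 151, 168.
XhoI sites (CTCGAG) start at positions 21, 186.
XhoI cuts after the first base of each site, so after positions 21, 186.
Combined cut positions: 21, 32, 104, 151, 168, 186.
Linear molecule, 6 cuts → 7 fragments:
  1–21 → 21 bp
  22–32 → 11 bp
  33–104 → 72 bp
  105–151 → 47 bp
  152–168 → 17 bp
  169–186 → 18 bp
  187–206 → 20 bp
Sorted largest to smallest: 72, 47, 21, 20, 18, 17, 11 bp.

72, 47, 21, 20, 18, 17, 11 bp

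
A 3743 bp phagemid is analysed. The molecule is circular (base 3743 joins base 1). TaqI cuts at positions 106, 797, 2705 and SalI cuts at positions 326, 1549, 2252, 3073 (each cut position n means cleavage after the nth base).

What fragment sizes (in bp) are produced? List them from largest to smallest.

Combined cut positions (sorted): 106, 326, 797, 1549, 2252, 2705, 3073.
Circular molecule, 7 cuts → 7 fragments:
  326 − 106 = 220 bp
  797 − 326 = 471 bp
  1549 − 797 = 752 bp
  2252 − 1549 = 703 bp
  2705 − 2252 = 453 bp
  3073 − 2705 = 368 bp
  wrap: 3743 − 3073 + 106 = 776 bp
Sorted largest to smallest: 776, 752, 703, 471, 453, 368, 220 bp.

776, 752, 703, 471, 453, 368, 220 bp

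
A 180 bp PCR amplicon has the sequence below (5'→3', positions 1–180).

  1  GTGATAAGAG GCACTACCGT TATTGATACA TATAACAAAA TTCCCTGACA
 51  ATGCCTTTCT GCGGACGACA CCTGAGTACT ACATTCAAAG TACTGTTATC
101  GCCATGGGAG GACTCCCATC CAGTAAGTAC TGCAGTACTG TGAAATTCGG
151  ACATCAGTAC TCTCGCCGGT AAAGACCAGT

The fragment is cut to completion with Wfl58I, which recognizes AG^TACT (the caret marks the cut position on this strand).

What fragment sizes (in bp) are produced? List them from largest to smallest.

76, 37, 23, 22, 14, 8 bp

Wfl58I sites (AGTACT) start at positions 75, 89, 126, 134, 156.
Wfl58I cuts after base 2 of each site, so after positions 76, 90, 127, 135, 157.
Linear molecule, 5 cuts → 6 fragments:
  1–76 → 76 bp
  77–90 → 14 bp
  91–127 → 37 bp
  128–135 → 8 bp
  136–157 → 22 bp
  158–180 → 23 bp
Sorted largest to smallest: 76, 37, 23, 22, 14, 8 bp.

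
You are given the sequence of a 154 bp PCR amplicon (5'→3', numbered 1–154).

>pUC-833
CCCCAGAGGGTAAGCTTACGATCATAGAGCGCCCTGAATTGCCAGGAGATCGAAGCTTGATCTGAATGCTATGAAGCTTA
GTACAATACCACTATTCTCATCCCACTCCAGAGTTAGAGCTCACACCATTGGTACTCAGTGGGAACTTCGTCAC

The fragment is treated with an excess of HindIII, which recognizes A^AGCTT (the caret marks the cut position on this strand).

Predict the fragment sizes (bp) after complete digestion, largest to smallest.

80, 41, 21, 12 bp

HindIII sites (AAGCTT) start at positions 12, 53, 74.
HindIII cuts after the first base of each site, so after positions 12, 53, 74.
Linear molecule, 3 cuts → 4 fragments:
  1–12 → 12 bp
  13–53 → 41 bp
  54–74 → 21 bp
  75–154 → 80 bp
Sorted largest to smallest: 80, 41, 21, 12 bp.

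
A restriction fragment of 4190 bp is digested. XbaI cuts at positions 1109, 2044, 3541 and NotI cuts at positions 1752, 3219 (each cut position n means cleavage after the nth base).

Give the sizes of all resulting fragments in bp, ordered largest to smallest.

Combined cut positions (sorted): 1109, 1752, 2044, 3219, 3541.
Linear molecule, 5 cuts → 6 fragments:
  1109 − 0 = 1109 bp
  1752 − 1109 = 643 bp
  2044 − 1752 = 292 bp
  3219 − 2044 = 1175 bp
  3541 − 3219 = 322 bp
  4190 − 3541 = 649 bp
Sorted largest to smallest: 1175, 1109, 649, 643, 322, 292 bp.

1175, 1109, 649, 643, 322, 292 bp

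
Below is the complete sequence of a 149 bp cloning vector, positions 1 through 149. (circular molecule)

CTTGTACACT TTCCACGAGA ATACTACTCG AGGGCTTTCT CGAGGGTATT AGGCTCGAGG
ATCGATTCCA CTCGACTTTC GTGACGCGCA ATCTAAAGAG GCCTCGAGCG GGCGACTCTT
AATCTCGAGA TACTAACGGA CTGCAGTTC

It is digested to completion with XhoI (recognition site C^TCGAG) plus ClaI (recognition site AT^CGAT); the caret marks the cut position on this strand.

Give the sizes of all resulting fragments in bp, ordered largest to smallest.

52, 41, 21, 15, 12, 8 bp

XhoI sites (CTCGAG) start at positions 27, 39, 54, 103, 124.
XhoI cuts after the first base of each site, so after positions 27, 39, 54, 103, 124.
The ClaI site (ATCGAT) starts at position 61.
ClaI cuts after base 2 of each site, so after position 62.
Combined cut positions: 27, 39, 54, 62, 103, 124.
Circular molecule, 6 cuts → 6 fragments:
  28–39 → 12 bp
  40–54 → 15 bp
  55–62 → 8 bp
  63–103 → 41 bp
  104–124 → 21 bp
  125–149 then 1–27 → 25 + 27 = 52 bp
Sorted largest to smallest: 52, 41, 21, 15, 12, 8 bp.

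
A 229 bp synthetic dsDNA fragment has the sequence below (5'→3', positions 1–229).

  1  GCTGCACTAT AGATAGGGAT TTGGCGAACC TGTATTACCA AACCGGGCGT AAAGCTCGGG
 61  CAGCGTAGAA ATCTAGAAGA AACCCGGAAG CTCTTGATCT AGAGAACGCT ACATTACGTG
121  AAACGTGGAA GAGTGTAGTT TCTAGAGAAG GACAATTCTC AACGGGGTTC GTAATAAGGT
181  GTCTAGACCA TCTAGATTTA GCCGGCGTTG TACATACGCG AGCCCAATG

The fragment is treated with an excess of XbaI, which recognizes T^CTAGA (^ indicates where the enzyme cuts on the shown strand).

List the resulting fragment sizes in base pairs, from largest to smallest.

72, 43, 41, 38, 26, 9 bp

XbaI sites (TCTAGA) start at positions 72, 98, 141, 182, 191.
XbaI cuts after the first base of each site, so after positions 72, 98, 141, 182, 191.
Linear molecule, 5 cuts → 6 fragments:
  1–72 → 72 bp
  73–98 → 26 bp
  99–141 → 43 bp
  142–182 → 41 bp
  183–191 → 9 bp
  192–229 → 38 bp
Sorted largest to smallest: 72, 43, 41, 38, 26, 9 bp.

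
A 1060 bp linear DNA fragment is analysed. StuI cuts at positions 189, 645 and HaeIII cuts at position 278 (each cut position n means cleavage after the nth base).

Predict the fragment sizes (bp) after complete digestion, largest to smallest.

Combined cut positions (sorted): 189, 278, 645.
Linear molecule, 3 cuts → 4 fragments:
  189 − 0 = 189 bp
  278 − 189 = 89 bp
  645 − 278 = 367 bp
  1060 − 645 = 415 bp
Sorted largest to smallest: 415, 367, 189, 89 bp.

415, 367, 189, 89 bp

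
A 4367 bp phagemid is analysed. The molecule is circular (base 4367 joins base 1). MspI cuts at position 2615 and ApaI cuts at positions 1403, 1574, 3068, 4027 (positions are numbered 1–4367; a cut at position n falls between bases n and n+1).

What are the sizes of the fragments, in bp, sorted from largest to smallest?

1743, 1041, 959, 453, 171 bp

Combined cut positions (sorted): 1403, 1574, 2615, 3068, 4027.
Circular molecule, 5 cuts → 5 fragments:
  1574 − 1403 = 171 bp
  2615 − 1574 = 1041 bp
  3068 − 2615 = 453 bp
  4027 − 3068 = 959 bp
  wrap: 4367 − 4027 + 1403 = 1743 bp
Sorted largest to smallest: 1743, 1041, 959, 453, 171 bp.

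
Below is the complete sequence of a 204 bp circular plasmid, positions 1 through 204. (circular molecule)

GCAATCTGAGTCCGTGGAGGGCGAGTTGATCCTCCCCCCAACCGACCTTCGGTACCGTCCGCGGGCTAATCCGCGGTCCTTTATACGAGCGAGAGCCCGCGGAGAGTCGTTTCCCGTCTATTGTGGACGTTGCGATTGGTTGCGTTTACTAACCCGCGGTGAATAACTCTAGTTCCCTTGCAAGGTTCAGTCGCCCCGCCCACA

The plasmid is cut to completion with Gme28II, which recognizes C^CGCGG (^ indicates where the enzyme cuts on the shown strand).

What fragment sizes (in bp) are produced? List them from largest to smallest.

Gme28II sites (CCGCGG) start at positions 59, 71, 97, 154.
Gme28II cuts after the first base of each site, so after positions 59, 71, 97, 154.
Circular molecule, 4 cuts → 4 fragments:
  60–71 → 12 bp
  72–97 → 26 bp
  98–154 → 57 bp
  155–204 then 1–59 → 50 + 59 = 109 bp
Sorted largest to smallest: 109, 57, 26, 12 bp.

109, 57, 26, 12 bp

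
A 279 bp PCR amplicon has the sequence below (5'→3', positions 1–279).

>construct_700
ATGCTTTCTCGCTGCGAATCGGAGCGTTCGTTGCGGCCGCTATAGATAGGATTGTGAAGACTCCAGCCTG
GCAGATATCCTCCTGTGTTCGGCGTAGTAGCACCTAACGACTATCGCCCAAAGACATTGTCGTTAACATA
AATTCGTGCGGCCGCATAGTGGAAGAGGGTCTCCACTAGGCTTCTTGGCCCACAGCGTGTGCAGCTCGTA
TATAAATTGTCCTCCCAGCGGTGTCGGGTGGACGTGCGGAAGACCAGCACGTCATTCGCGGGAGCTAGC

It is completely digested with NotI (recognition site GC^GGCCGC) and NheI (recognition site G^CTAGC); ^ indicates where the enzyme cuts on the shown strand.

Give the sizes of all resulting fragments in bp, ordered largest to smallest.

125, 115, 34, 5 bp

NotI sites (GCGGCCGC) start at positions 33, 148.
NotI cuts after base 2 of each site, so after positions 34, 149.
The NheI site (GCTAGC) starts at position 274.
NheI cuts after the first base of each site, so after position 274.
Combined cut positions: 34, 149, 274.
Linear molecule, 3 cuts → 4 fragments:
  1–34 → 34 bp
  35–149 → 115 bp
  150–274 → 125 bp
  275–279 → 5 bp
Sorted largest to smallest: 125, 115, 34, 5 bp.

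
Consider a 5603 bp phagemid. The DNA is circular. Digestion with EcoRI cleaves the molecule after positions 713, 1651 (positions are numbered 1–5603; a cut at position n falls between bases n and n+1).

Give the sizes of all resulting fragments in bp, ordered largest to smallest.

Circular molecule, 2 cuts → 2 fragments:
  1651 − 713 = 938 bp
  wrap: 5603 − 1651 + 713 = 4665 bp
Sorted largest to smallest: 4665, 938 bp.

4665, 938 bp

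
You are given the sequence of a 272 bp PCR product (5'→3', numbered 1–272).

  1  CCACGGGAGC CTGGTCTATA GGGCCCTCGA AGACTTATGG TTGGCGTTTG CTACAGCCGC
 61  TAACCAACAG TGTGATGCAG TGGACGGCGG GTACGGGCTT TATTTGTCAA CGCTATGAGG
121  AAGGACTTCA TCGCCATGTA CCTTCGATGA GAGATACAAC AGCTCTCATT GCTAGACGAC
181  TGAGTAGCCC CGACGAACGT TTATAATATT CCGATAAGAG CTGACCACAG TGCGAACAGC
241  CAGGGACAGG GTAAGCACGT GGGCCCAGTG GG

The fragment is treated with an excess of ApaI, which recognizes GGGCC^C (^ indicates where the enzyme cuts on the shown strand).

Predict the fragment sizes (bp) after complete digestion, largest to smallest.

ApaI sites (GGGCCC) start at positions 21, 261.
ApaI cuts after base 5 of each site (before the last base), so after positions 25, 265.
Linear molecule, 2 cuts → 3 fragments:
  1–25 → 25 bp
  26–265 → 240 bp
  266–272 → 7 bp
Sorted largest to smallest: 240, 25, 7 bp.

240, 25, 7 bp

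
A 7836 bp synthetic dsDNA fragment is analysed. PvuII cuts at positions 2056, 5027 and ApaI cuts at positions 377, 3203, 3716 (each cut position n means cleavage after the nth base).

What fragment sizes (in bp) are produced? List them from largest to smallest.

2809, 1679, 1311, 1147, 513, 377 bp

Combined cut positions (sorted): 377, 2056, 3203, 3716, 5027.
Linear molecule, 5 cuts → 6 fragments:
  377 − 0 = 377 bp
  2056 − 377 = 1679 bp
  3203 − 2056 = 1147 bp
  3716 − 3203 = 513 bp
  5027 − 3716 = 1311 bp
  7836 − 5027 = 2809 bp
Sorted largest to smallest: 2809, 1679, 1311, 1147, 513, 377 bp.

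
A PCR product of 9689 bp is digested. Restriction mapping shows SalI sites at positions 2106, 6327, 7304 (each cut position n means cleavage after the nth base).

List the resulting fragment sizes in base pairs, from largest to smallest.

4221, 2385, 2106, 977 bp

Linear molecule, 3 cuts → 4 fragments:
  2106 − 0 = 2106 bp
  6327 − 2106 = 4221 bp
  7304 − 6327 = 977 bp
  9689 − 7304 = 2385 bp
Sorted largest to smallest: 4221, 2385, 2106, 977 bp.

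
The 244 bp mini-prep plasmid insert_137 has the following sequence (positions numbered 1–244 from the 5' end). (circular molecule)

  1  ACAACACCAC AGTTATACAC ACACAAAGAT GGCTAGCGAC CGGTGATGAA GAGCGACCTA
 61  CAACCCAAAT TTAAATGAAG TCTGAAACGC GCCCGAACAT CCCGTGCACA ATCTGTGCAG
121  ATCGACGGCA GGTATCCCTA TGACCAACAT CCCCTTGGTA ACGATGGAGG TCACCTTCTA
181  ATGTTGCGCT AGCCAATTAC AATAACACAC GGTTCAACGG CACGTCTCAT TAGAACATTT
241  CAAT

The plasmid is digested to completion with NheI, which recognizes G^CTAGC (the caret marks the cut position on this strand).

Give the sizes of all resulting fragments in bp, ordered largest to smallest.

NheI sites (GCTAGC) start at positions 32, 188.
NheI cuts after the first base of each site, so after positions 32, 188.
Circular molecule, 2 cuts → 2 fragments:
  33–188 → 156 bp
  189–244 then 1–32 → 56 + 32 = 88 bp
Sorted largest to smallest: 156, 88 bp.

156, 88 bp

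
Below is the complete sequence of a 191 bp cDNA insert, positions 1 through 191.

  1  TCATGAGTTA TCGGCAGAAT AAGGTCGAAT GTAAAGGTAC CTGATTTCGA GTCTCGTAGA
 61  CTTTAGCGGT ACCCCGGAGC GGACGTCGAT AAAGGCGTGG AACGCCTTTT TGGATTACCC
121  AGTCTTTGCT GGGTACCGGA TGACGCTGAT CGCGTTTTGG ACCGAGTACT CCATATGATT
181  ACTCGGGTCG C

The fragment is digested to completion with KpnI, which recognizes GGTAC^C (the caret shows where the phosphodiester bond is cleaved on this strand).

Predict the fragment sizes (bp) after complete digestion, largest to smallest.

KpnI sites (GGTACC) start at positions 36, 68, 132.
KpnI cuts after base 5 of each site (before the last base), so after positions 40, 72, 136.
Linear molecule, 3 cuts → 4 fragments:
  1–40 → 40 bp
  41–72 → 32 bp
  73–136 → 64 bp
  137–191 → 55 bp
Sorted largest to smallest: 64, 55, 40, 32 bp.

64, 55, 40, 32 bp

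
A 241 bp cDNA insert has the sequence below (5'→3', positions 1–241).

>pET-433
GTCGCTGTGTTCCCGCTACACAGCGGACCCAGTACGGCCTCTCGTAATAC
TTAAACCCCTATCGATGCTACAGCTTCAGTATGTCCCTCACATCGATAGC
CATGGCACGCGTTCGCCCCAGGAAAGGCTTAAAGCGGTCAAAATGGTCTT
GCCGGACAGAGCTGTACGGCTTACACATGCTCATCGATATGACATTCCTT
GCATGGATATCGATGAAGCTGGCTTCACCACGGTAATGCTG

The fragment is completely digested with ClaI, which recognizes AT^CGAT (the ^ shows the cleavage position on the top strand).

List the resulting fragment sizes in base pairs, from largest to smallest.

ClaI sites (ATCGAT) start at positions 61, 92, 183, 209.
ClaI cuts after base 2 of each site, so after positions 62, 93, 184, 210.
Linear molecule, 4 cuts → 5 fragments:
  1–62 → 62 bp
  63–93 → 31 bp
  94–184 → 91 bp
  185–210 → 26 bp
  211–241 → 31 bp
Sorted largest to smallest: 91, 62, 31, 31, 26 bp.

91, 62, 31, 31, 26 bp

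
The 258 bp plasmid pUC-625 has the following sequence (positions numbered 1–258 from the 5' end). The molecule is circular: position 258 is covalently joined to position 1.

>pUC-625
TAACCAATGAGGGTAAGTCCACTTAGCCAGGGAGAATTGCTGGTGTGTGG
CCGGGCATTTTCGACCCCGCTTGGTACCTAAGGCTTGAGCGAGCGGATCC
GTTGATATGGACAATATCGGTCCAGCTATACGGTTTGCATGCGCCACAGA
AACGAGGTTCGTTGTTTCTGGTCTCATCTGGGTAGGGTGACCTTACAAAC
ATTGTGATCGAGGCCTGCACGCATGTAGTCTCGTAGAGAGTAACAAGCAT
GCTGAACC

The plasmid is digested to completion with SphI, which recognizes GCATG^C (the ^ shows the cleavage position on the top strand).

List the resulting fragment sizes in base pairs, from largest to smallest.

148, 110 bp

SphI sites (GCATGC) start at positions 137, 247.
SphI cuts after base 5 of each site (before the last base), so after positions 141, 251.
Circular molecule, 2 cuts → 2 fragments:
  142–251 → 110 bp
  252–258 then 1–141 → 7 + 141 = 148 bp
Sorted largest to smallest: 148, 110 bp.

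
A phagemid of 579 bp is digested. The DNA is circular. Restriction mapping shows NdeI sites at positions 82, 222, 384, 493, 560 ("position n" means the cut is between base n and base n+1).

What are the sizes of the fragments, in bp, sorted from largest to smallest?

Circular molecule, 5 cuts → 5 fragments:
  222 − 82 = 140 bp
  384 − 222 = 162 bp
  493 − 384 = 109 bp
  560 − 493 = 67 bp
  wrap: 579 − 560 + 82 = 101 bp
Sorted largest to smallest: 162, 140, 109, 101, 67 bp.

162, 140, 109, 101, 67 bp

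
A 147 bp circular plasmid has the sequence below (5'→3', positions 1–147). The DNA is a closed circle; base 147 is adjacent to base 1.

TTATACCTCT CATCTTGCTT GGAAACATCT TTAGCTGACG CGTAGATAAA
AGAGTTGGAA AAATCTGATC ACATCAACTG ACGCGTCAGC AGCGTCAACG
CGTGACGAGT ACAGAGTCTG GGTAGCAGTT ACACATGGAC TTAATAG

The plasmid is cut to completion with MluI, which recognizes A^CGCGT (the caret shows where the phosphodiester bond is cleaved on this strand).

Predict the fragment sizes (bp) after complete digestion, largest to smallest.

MluI sites (ACGCGT) start at positions 38, 81, 98.
MluI cuts after the first base of each site, so after positions 38, 81, 98.
Circular molecule, 3 cuts → 3 fragments:
  39–81 → 43 bp
  82–98 → 17 bp
  99–147 then 1–38 → 49 + 38 = 87 bp
Sorted largest to smallest: 87, 43, 17 bp.

87, 43, 17 bp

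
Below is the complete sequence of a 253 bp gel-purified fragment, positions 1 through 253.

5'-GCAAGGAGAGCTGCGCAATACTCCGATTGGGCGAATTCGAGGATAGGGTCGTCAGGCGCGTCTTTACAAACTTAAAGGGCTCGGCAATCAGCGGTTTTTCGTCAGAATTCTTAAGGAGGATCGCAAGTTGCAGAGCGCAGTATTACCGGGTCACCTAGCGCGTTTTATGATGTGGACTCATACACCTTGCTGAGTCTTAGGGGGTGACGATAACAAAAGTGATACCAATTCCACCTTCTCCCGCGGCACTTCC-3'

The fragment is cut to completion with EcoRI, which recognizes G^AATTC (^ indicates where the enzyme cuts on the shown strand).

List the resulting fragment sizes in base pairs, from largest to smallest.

EcoRI sites (GAATTC) start at positions 33, 105.
EcoRI cuts after the first base of each site, so after positions 33, 105.
Linear molecule, 2 cuts → 3 fragments:
  1–33 → 33 bp
  34–105 → 72 bp
  106–253 → 148 bp
Sorted largest to smallest: 148, 72, 33 bp.

148, 72, 33 bp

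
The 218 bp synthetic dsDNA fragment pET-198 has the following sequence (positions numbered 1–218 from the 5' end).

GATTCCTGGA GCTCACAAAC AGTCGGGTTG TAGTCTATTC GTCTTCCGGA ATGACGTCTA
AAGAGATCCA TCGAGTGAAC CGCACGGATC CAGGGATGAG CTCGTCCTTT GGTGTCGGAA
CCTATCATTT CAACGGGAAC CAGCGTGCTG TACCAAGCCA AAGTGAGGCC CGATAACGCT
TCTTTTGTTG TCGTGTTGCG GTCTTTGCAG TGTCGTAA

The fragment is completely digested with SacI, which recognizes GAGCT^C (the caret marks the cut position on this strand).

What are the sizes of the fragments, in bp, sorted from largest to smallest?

SacI sites (GAGCTC) start at positions 9, 98.
SacI cuts after base 5 of each site (before the last base), so after positions 13, 102.
Linear molecule, 2 cuts → 3 fragments:
  1–13 → 13 bp
  14–102 → 89 bp
  103–218 → 116 bp
Sorted largest to smallest: 116, 89, 13 bp.

116, 89, 13 bp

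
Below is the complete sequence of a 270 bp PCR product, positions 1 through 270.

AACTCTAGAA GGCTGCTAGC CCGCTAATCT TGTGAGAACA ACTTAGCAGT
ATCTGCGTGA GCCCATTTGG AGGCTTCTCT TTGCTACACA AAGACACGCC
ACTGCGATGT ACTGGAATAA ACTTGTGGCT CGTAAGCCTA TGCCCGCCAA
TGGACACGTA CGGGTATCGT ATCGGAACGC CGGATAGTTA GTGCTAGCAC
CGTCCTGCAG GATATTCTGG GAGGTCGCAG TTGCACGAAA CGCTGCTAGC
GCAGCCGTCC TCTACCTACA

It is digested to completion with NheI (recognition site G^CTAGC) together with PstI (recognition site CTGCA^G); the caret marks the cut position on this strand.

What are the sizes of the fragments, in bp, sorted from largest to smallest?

178, 36, 25, 16, 15 bp

NheI sites (GCTAGC) start at positions 15, 193, 245.
NheI cuts after the first base of each site, so after positions 15, 193, 245.
The PstI site (CTGCAG) starts at position 205.
PstI cuts after base 5 of each site (before the last base), so after position 209.
Combined cut positions: 15, 193, 209, 245.
Linear molecule, 4 cuts → 5 fragments:
  1–15 → 15 bp
  16–193 → 178 bp
  194–209 → 16 bp
  210–245 → 36 bp
  246–270 → 25 bp
Sorted largest to smallest: 178, 36, 25, 16, 15 bp.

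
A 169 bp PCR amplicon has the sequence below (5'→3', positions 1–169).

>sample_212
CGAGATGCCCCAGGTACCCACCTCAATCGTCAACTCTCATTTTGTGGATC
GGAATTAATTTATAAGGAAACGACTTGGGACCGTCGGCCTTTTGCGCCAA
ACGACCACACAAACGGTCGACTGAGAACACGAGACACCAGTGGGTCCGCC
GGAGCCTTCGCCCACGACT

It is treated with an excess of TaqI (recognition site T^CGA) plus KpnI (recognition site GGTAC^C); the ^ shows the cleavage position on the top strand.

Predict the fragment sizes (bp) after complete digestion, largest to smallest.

100, 52, 17 bp

The TaqI site (TCGA) starts at position 117.
TaqI cuts after the first base of each site, so after position 117.
The KpnI site (GGTACC) starts at position 13.
KpnI cuts after base 5 of each site (before the last base), so after position 17.
Combined cut positions: 17, 117.
Linear molecule, 2 cuts → 3 fragments:
  1–17 → 17 bp
  18–117 → 100 bp
  118–169 → 52 bp
Sorted largest to smallest: 100, 52, 17 bp.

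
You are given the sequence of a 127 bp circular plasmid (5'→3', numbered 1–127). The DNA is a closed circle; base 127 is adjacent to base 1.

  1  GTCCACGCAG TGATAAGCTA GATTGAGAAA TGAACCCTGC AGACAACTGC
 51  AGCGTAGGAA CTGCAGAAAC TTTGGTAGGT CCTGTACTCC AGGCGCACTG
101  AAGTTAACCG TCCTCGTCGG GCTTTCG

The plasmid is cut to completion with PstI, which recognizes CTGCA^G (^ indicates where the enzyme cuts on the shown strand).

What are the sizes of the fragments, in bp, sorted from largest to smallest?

103, 14, 10 bp

PstI sites (CTGCAG) start at positions 37, 47, 61.
PstI cuts after base 5 of each site (before the last base), so after positions 41, 51, 65.
Circular molecule, 3 cuts → 3 fragments:
  42–51 → 10 bp
  52–65 → 14 bp
  66–127 then 1–41 → 62 + 41 = 103 bp
Sorted largest to smallest: 103, 14, 10 bp.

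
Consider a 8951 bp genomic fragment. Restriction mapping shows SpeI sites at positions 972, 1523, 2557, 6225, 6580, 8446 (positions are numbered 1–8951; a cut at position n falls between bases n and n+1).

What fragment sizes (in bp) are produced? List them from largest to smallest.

Linear molecule, 6 cuts → 7 fragments:
  972 − 0 = 972 bp
  1523 − 972 = 551 bp
  2557 − 1523 = 1034 bp
  6225 − 2557 = 3668 bp
  6580 − 6225 = 355 bp
  8446 − 6580 = 1866 bp
  8951 − 8446 = 505 bp
Sorted largest to smallest: 3668, 1866, 1034, 972, 551, 505, 355 bp.

3668, 1866, 1034, 972, 551, 505, 355 bp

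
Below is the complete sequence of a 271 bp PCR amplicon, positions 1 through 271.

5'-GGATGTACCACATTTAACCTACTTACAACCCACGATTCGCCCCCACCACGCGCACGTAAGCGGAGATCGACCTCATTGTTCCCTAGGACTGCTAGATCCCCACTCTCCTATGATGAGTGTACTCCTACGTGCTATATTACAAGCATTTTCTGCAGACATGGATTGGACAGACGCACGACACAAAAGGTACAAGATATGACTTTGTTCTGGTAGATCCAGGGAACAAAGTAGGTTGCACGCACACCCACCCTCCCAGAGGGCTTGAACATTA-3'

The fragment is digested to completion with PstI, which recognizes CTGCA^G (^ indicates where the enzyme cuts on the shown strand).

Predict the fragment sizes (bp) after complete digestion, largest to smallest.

154, 117 bp

The PstI site (CTGCAG) starts at position 150.
PstI cuts after base 5 of each site (before the last base), so after position 154.
Linear molecule, 1 cut → 2 fragments:
  1–154 → 154 bp
  155–271 → 117 bp
Sorted largest to smallest: 154, 117 bp.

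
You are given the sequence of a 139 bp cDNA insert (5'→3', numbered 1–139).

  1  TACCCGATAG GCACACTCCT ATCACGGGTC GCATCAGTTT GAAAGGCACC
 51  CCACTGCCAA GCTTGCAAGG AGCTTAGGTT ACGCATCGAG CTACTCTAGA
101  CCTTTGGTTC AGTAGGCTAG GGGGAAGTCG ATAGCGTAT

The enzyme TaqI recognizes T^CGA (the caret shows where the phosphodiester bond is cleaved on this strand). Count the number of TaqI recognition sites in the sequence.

2

TCGA occurs starting at positions 86, 128.
TaqI cuts at 2 sites.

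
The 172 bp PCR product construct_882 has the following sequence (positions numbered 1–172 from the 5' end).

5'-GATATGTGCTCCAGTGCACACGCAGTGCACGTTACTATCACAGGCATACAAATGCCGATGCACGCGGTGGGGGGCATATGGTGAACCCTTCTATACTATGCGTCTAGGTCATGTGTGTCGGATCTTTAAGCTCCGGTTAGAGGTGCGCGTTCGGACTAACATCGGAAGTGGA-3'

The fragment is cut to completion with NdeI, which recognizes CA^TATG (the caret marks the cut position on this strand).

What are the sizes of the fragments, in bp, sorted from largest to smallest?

The NdeI site (CATATG) starts at position 75.
NdeI cuts after base 2 of each site, so after position 76.
Linear molecule, 1 cut → 2 fragments:
  1–76 → 76 bp
  77–172 → 96 bp
Sorted largest to smallest: 96, 76 bp.

96, 76 bp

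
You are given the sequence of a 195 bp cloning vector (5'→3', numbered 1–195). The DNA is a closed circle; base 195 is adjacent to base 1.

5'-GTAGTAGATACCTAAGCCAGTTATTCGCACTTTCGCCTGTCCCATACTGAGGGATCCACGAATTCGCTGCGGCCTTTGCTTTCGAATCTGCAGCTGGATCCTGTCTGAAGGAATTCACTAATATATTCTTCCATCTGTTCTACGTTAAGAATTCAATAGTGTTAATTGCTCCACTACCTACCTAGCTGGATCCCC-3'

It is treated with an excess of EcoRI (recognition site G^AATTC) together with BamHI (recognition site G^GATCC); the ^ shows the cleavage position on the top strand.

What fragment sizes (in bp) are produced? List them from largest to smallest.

EcoRI sites (GAATTC) start at positions 60, 111, 149.
EcoRI cuts after the first base of each site, so after positions 60, 111, 149.
BamHI sites (GGATCC) start at positions 52, 96, 188.
BamHI cuts after the first base of each site, so after positions 52, 96, 188.
Combined cut positions: 52, 60, 96, 111, 149, 188.
Circular molecule, 6 cuts → 6 fragments:
  53–60 → 8 bp
  61–96 → 36 bp
  97–111 → 15 bp
  112–149 → 38 bp
  150–188 → 39 bp
  189–195 then 1–52 → 7 + 52 = 59 bp
Sorted largest to smallest: 59, 39, 38, 36, 15, 8 bp.

59, 39, 38, 36, 15, 8 bp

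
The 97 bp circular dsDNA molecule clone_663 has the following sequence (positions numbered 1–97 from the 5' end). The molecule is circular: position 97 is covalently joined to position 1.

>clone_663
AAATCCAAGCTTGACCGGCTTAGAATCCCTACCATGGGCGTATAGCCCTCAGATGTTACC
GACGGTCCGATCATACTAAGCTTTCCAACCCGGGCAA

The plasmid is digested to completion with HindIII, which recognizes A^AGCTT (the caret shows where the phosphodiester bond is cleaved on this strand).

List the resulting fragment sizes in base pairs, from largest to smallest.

HindIII sites (AAGCTT) start at positions 7, 78.
HindIII cuts after the first base of each site, so after positions 7, 78.
Circular molecule, 2 cuts → 2 fragments:
  8–78 → 71 bp
  79–97 then 1–7 → 19 + 7 = 26 bp
Sorted largest to smallest: 71, 26 bp.

71, 26 bp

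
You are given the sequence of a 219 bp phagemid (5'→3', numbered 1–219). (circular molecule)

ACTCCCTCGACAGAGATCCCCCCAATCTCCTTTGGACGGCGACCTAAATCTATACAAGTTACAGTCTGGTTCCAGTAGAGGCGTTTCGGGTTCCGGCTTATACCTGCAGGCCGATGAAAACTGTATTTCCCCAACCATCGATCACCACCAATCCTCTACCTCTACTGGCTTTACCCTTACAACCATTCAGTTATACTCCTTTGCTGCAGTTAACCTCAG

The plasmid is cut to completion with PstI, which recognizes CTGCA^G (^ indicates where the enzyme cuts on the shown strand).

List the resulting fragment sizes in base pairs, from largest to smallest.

PstI sites (CTGCAG) start at positions 104, 204.
PstI cuts after base 5 of each site (before the last base), so after positions 108, 208.
Circular molecule, 2 cuts → 2 fragments:
  109–208 → 100 bp
  209–219 then 1–108 → 11 + 108 = 119 bp
Sorted largest to smallest: 119, 100 bp.

119, 100 bp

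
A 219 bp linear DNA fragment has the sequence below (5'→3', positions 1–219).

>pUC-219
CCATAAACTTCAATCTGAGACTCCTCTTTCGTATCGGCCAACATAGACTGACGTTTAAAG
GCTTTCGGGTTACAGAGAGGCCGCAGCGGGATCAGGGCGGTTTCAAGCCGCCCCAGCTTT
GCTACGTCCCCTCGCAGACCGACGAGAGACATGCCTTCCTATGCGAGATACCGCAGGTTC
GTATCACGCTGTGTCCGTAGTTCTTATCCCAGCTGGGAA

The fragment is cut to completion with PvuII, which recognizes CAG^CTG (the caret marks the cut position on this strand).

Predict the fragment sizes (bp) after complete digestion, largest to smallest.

212, 7 bp

The PvuII site (CAGCTG) starts at position 210.
PvuII cuts after base 3 of each site, so after position 212.
Linear molecule, 1 cut → 2 fragments:
  1–212 → 212 bp
  213–219 → 7 bp
Sorted largest to smallest: 212, 7 bp.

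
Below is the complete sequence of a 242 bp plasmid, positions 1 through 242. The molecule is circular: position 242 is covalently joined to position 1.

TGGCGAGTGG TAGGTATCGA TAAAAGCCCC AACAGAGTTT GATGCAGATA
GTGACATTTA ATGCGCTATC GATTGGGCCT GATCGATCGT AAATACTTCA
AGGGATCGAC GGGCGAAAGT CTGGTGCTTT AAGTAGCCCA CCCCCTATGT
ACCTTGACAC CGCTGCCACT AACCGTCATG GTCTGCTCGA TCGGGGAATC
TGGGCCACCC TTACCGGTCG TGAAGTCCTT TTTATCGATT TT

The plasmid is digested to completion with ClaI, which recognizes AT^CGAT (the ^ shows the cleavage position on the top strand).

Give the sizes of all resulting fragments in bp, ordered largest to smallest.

ClaI sites (ATCGAT) start at positions 16, 68, 82, 234.
ClaI cuts after base 2 of each site, so after positions 17, 69, 83, 235.
Circular molecule, 4 cuts → 4 fragments:
  18–69 → 52 bp
  70–83 → 14 bp
  84–235 → 152 bp
  236–242 then 1–17 → 7 + 17 = 24 bp
Sorted largest to smallest: 152, 52, 24, 14 bp.

152, 52, 24, 14 bp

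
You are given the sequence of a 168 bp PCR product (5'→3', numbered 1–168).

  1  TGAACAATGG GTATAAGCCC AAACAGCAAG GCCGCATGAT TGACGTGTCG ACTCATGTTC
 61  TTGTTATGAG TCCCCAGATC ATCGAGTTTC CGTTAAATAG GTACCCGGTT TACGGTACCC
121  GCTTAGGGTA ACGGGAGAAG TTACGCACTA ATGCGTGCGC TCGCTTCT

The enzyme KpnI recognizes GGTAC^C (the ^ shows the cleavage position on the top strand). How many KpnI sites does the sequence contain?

GGTACC occurs starting at positions 100, 114.
KpnI cuts at 2 sites.

2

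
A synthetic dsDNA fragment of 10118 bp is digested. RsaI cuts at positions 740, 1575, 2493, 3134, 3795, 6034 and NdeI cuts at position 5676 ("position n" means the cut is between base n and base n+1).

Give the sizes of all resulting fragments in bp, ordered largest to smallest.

4084, 1881, 918, 835, 740, 661, 641, 358 bp

Combined cut positions (sorted): 740, 1575, 2493, 3134, 3795, 5676, 6034.
Linear molecule, 7 cuts → 8 fragments:
  740 − 0 = 740 bp
  1575 − 740 = 835 bp
  2493 − 1575 = 918 bp
  3134 − 2493 = 641 bp
  3795 − 3134 = 661 bp
  5676 − 3795 = 1881 bp
  6034 − 5676 = 358 bp
  10118 − 6034 = 4084 bp
Sorted largest to smallest: 4084, 1881, 918, 835, 740, 661, 641, 358 bp.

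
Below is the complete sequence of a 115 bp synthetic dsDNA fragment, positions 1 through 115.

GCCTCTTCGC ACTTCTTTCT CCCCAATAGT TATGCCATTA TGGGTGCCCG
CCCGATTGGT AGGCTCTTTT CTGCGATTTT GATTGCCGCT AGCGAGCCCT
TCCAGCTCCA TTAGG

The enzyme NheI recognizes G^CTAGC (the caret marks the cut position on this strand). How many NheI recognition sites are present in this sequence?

GCTAGC occurs starting at position 88.
NheI cuts at 1 site.

1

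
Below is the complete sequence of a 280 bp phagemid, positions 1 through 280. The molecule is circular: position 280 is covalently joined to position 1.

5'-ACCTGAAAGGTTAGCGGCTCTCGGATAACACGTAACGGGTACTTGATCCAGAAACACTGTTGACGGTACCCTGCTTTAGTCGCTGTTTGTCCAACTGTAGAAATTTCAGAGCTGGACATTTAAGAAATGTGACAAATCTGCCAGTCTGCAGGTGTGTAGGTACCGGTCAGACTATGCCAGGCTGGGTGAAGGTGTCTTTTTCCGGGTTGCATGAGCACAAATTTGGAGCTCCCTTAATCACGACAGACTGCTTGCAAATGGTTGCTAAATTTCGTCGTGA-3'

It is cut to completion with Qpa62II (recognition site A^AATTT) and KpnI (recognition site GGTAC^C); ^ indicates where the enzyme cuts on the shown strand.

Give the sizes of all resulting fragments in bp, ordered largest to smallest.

Qpa62II sites (AAATTT) start at positions 101, 219, 267.
Qpa62II cuts after the first base of each site, so after positions 101, 219, 267.
KpnI sites (GGTACC) start at positions 65, 159.
KpnI cuts after base 5 of each site (before the last base), so after positions 69, 163.
Combined cut positions: 69, 101, 163, 219, 267.
Circular molecule, 5 cuts → 5 fragments:
  70–101 → 32 bp
  102–163 → 62 bp
  164–219 → 56 bp
  220–267 → 48 bp
  268–280 then 1–69 → 13 + 69 = 82 bp
Sorted largest to smallest: 82, 62, 56, 48, 32 bp.

82, 62, 56, 48, 32 bp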